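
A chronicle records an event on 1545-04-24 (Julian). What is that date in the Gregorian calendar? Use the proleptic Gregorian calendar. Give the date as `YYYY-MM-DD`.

The Julian–Gregorian offset here is 10 days (Julian trailing).
24 April 1545 Julian + 10 days → 4 May 1545 Gregorian.

1545-05-04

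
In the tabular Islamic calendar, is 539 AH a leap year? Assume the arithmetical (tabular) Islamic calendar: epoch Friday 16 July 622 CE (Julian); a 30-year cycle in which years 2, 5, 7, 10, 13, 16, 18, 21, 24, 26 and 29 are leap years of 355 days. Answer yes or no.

Year 539 AH is year 29 of its 30-year cycle; leap positions are 2, 5, 7, 10, 13, 16, 18, 21, 24, 26, 29, so it is a leap year (355 days).

yes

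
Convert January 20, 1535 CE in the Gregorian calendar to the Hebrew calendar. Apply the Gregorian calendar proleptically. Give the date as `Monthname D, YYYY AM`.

Shevat 5, 5295 AM

Julian Day Number of the source date = 2281726.
Converting JDN 2281726 to the Hebrew calendar gives 5 Shevat 5295 AM.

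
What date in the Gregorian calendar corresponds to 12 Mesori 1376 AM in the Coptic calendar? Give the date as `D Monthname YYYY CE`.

15 August 1660 CE

Julian Day Number of the source date = 2327590.
Converting JDN 2327590 to the Gregorian calendar gives 15 August 1660 CE.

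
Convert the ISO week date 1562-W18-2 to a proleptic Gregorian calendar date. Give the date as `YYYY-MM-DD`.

ISO week 1 of 1562 is the week containing the first Thursday of 1562.
Week 18, day 2 (Tuesday) lands on 1562-05-01.

1562-05-01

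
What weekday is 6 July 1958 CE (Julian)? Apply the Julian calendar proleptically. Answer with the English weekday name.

Saturday

In the Gregorian calendar this is 19 July 1958 (JDN 2436404).
2436404 ≡ 5 (mod 7); counting from Monday = 0 gives Saturday.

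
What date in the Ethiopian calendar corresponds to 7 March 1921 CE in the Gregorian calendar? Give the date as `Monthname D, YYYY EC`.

Julian Day Number of the source date = 2422756.
Converting JDN 2422756 to the Ethiopian calendar gives 28 Yekatit 1913 EC.

Yekatit 28, 1913 EC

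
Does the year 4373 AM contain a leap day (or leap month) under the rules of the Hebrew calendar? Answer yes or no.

yes

Hebrew year 4373 is year 3 of its 19-year Metonic cycle; leap years are at positions 3, 6, 8, 11, 14, 17, 19, so it is a leap year (13 months).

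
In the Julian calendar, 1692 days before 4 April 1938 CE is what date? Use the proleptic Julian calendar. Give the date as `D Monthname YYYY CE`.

16 August 1933 CE

JDN of 4 April 1938 CE = 2429006.
2429006 − 1692 = 2427314.
JDN 2427314 in the Julian calendar is 16 August 1933 CE.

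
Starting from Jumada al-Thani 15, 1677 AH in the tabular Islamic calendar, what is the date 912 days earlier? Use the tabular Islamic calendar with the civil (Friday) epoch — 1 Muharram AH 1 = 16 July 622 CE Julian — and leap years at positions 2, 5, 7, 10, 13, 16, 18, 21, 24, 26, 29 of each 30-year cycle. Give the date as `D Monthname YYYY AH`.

The starting date is JDN 2542521; 2542521 − 912 = 2541609.
JDN 2541609 corresponds to 20 Dhu al-Qa'dah 1674 AH.

20 Dhu al-Qa'dah 1674 AH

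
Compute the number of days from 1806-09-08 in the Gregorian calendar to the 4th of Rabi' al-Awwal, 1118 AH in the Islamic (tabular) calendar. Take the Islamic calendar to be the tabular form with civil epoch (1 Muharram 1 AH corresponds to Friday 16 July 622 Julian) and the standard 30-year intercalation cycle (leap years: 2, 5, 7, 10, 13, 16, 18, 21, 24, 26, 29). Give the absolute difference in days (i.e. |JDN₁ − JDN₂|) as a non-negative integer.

First date → JDN 2380938; second date → JDN 2344330.
The interval is |2380938 − 2344330| = 36608 days.

36608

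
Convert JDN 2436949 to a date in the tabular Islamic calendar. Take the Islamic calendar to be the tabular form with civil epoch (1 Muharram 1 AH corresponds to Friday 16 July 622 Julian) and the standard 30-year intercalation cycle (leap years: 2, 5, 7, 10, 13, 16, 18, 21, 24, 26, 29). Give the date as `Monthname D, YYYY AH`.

The Gregorian equivalent of JDN 2436949 is 15 January 1960.
In the tabular Islamic calendar that day is Rajab 16, 1379 AH.

Rajab 16, 1379 AH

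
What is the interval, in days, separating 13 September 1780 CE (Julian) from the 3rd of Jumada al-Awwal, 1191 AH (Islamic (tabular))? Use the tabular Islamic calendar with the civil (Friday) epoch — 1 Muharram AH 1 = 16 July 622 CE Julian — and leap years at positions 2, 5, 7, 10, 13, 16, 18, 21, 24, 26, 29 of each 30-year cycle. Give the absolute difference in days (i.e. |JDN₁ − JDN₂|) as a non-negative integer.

1203

First date → JDN 2371459; second date → JDN 2370256.
The interval is |2371459 − 2370256| = 1203 days.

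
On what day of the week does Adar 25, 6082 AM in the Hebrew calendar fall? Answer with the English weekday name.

Tuesday

Equivalently 14 March 2322 Gregorian, JDN 2569225.
2569225 ≡ 1 (mod 7); counting from Monday = 0 gives Tuesday.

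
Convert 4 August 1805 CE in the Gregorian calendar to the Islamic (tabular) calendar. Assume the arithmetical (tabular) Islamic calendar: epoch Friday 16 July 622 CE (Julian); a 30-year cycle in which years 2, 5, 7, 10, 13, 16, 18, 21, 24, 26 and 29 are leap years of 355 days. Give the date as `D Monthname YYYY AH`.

8 Jumada al-Awwal 1220 AH

Julian Day Number of the source date = 2380538.
Converting JDN 2380538 to the tabular Islamic calendar gives 8 Jumada al-Awwal 1220 AH.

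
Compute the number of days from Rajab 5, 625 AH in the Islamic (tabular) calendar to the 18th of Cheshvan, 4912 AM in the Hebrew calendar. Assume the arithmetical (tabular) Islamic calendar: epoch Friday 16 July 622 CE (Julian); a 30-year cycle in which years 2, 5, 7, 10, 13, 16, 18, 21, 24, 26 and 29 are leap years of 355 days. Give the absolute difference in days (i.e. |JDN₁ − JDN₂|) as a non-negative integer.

27983

First date → JDN 2169746; second date → JDN 2141763.
The interval is |2169746 − 2141763| = 27983 days.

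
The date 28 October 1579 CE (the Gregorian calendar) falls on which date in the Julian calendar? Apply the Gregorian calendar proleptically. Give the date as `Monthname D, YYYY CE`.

For dates in this range the Gregorian date is 10 days ahead of the Julian.
28 October 1579 Gregorian − 10 days → 18 October 1579 Julian.

October 18, 1579 CE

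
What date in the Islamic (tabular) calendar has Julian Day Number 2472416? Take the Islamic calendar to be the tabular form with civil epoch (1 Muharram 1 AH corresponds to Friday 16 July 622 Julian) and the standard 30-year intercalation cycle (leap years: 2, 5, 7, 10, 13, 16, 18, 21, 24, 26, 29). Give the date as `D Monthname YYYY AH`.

JDN 2472416 is 21 February 2057 in the Gregorian calendar.
In the tabular Islamic calendar that day is 16 Sha'ban 1479 AH.

16 Sha'ban 1479 AH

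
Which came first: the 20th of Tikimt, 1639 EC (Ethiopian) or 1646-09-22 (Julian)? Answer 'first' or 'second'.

Converting both to JDN: 2322549 vs 2322524; the smaller is the second.

second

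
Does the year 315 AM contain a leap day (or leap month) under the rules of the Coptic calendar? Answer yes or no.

yes

315 mod 4 = 3; in the Coptic calendar a year is leap when year mod 4 = 3, so it is a leap year.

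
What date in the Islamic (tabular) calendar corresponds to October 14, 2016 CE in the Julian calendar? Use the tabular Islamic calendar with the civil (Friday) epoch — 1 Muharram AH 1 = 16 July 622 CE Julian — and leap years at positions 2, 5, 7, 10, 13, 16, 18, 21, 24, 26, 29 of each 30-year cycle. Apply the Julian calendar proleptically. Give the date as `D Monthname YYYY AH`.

25 Muharram 1438 AH

Both dates share Julian Day Number 2457689; in the tabular Islamic calendar that is 25 Muharram 1438 AH.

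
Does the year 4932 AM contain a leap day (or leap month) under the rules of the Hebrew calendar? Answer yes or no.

Hebrew year 4932 is year 11 of its 19-year Metonic cycle; leap years are at positions 3, 6, 8, 11, 14, 17, 19, so it is a leap year (13 months).

yes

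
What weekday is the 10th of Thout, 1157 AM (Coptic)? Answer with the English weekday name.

This is JDN 2247268 (16 September 1440 Gregorian).
Since JDN mod 7 = 2 (0 = Monday), the day is Wednesday.

Wednesday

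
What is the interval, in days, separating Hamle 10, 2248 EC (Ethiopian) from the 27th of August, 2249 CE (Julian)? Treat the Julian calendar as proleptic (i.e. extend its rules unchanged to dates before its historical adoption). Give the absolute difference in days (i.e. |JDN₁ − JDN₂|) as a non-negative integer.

First date → JDN 2545247; second date → JDN 2542744.
The interval is |2545247 − 2542744| = 2503 days.

2503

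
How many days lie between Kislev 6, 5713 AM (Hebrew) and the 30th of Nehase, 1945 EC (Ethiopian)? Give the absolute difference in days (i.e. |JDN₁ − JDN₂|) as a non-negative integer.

285

First date → JDN 2434341; second date → JDN 2434626.
The interval is |2434341 − 2434626| = 285 days.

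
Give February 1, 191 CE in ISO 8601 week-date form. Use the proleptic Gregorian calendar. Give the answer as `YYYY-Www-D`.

The weekday is Tuesday (ISO weekday 2).
That Tuesday belongs to ISO week 5 of ISO year 191.

0191-W05-2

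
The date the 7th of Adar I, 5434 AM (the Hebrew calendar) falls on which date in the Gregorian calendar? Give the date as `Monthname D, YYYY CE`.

February 13, 1674 CE

Julian Day Number of the source date = 2332520.
Converting JDN 2332520 to the Gregorian calendar gives 13 February 1674 CE.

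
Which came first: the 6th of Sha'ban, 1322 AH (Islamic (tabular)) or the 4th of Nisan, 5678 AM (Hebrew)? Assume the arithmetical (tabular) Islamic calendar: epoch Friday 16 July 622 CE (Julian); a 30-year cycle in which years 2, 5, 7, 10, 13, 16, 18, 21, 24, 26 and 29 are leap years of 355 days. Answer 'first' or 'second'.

Converting both to JDN: 2416770 vs 2421670; the smaller is the first.

first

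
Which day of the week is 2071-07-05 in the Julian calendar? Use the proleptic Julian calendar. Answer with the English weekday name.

Saturday

In the Gregorian calendar this is 18 July 2071 (JDN 2477676).
Since JDN mod 7 = 5 (0 = Monday), the day is Saturday.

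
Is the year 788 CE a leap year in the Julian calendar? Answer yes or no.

yes

788 mod 4 = 0, so it is a leap year in the Julian calendar.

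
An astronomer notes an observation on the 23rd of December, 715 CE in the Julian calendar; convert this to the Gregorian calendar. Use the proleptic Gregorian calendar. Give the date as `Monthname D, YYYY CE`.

At this point the Julian calendar is 4 days behind the Gregorian.
23 December 715 Julian + 4 days → 27 December 715 Gregorian.

December 27, 715 CE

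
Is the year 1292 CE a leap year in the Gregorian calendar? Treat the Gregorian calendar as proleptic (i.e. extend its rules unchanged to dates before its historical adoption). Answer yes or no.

1292 is divisible by 4 and not by 100, so it is a leap year.

yes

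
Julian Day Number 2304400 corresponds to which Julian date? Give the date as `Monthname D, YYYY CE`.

The Gregorian equivalent of JDN 2304400 is 17 February 1597.
In the Julian calendar that day is February 7, 1597 CE.

February 7, 1597 CE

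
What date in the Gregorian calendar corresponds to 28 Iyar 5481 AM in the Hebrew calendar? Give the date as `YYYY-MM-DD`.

1721-05-25

Julian Day Number of the source date = 2349787.
Converting JDN 2349787 to the Gregorian calendar gives 25 May 1721 CE.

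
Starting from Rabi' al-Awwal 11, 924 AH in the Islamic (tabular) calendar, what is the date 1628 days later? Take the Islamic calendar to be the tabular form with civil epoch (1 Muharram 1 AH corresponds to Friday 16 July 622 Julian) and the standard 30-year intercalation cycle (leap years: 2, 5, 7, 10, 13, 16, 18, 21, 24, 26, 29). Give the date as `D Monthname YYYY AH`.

JDN of Rabi' al-Awwal 11, 924 AH = 2275589.
2275589 + 1628 = 2277217.
JDN 2277217 in the tabular Islamic calendar is 14 Shawwal 928 AH.

14 Shawwal 928 AH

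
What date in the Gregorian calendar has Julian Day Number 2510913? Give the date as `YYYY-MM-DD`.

2162-07-18

JDN 2451545 is 1 Jan 2000; 2510913 is +59368 days from there.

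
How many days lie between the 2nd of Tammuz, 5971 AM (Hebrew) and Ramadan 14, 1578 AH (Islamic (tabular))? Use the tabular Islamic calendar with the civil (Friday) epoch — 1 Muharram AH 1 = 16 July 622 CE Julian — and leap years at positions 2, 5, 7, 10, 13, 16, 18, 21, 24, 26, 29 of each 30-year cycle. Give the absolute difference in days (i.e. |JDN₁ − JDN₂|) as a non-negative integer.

First date → JDN 2528775; second date → JDN 2507525.
The interval is |2528775 − 2507525| = 21250 days.

21250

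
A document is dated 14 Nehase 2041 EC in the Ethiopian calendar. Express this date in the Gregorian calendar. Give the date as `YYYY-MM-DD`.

Julian Day Number of the source date = 2469674.
Converting JDN 2469674 to the Gregorian calendar gives 20 August 2049 CE.

2049-08-20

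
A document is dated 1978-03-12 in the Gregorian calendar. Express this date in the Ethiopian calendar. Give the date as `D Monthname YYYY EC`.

3 Megabit 1970 EC

Both dates share Julian Day Number 2443580; in the Ethiopian calendar that is 3 Megabit 1970 EC.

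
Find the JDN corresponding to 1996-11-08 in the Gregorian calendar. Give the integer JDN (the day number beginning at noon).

2450396

JDN 2451545 is 1 January 2000 CE (Gregorian); the target day is −1149 days from there, so JDN = 2450396.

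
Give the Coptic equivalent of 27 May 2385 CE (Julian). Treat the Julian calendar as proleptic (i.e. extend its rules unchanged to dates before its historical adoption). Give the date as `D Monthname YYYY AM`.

2 Paoni 2101 AM

Both dates share Julian Day Number 2592326; in the Coptic calendar that is 2 Paoni 2101 AM.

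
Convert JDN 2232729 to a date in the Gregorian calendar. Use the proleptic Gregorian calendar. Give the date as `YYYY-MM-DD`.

JDN 2451545 is 1 Jan 2000; 2232729 is −218816 days from there.

1400-11-26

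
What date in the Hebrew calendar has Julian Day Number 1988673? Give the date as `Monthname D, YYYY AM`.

Elul 14, 4492 AM

The proleptic Gregorian equivalent of JDN 1988673 is 13 September 732.
In the Hebrew calendar that day is Elul 14, 4492 AM.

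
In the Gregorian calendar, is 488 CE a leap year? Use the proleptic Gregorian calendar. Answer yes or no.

488 is divisible by 4 and not by 100, so it is a leap year.

yes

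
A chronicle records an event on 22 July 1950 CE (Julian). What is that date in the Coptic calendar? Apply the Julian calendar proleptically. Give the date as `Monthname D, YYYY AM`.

Epip 28, 1666 AM

Julian Day Number of the source date = 2433498.
Converting JDN 2433498 to the Coptic calendar gives 28 Epip 1666 AM.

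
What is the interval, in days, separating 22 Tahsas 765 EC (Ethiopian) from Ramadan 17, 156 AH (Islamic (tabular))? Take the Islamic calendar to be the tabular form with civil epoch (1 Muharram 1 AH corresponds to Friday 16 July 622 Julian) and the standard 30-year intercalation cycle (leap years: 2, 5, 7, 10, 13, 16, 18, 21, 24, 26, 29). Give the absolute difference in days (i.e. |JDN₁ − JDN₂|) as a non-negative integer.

236

JDN of the first date = 2003383.
JDN of the second date = 2003619.
|2003619 − 2003383| = 236.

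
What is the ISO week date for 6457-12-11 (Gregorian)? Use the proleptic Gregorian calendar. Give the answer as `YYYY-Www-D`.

6457-W50-2

The weekday is Tuesday (ISO weekday 2).
That Tuesday belongs to ISO week 50 of ISO year 6457.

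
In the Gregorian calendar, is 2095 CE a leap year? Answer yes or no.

2095 is not divisible by 4, so it is a common year.

no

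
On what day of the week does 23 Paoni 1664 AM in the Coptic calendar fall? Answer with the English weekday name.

This is JDN 2432733 (30 June 1948 Gregorian).
JDN 2432733 mod 7 = 2, and JDN 0 was a Monday, so this is a Wednesday.

Wednesday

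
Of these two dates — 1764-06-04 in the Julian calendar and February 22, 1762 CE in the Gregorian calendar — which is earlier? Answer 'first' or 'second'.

second

First date → JDN 2365514; second date → JDN 2364670.
JDN 2364670 < JDN 2365514, so the second date is earlier.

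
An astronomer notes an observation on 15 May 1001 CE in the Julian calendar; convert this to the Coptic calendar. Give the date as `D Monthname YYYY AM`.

20 Pashons 717 AM

Julian Day Number of the source date = 2086808.
Converting JDN 2086808 to the Coptic calendar gives 20 Pashons 717 AM.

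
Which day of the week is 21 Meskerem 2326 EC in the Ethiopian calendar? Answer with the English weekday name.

Wednesday

In the Gregorian calendar this is 4 October 2333 (JDN 2573447).
Since JDN mod 7 = 2 (0 = Monday), the day is Wednesday.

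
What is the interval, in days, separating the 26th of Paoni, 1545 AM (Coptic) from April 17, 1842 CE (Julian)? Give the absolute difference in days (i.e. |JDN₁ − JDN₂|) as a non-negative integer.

4684

First date → JDN 2389271; second date → JDN 2393955.
The interval is |2389271 − 2393955| = 4684 days.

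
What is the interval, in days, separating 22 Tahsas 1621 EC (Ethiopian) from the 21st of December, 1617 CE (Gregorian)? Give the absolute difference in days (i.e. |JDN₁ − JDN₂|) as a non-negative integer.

First date → JDN 2316037; second date → JDN 2312012.
The interval is |2316037 − 2312012| = 4025 days.

4025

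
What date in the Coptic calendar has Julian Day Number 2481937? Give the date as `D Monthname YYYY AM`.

The Gregorian equivalent of JDN 2481937 is 18 March 2083.
In the Coptic calendar that day is 9 Paremhat 1799 AM.

9 Paremhat 1799 AM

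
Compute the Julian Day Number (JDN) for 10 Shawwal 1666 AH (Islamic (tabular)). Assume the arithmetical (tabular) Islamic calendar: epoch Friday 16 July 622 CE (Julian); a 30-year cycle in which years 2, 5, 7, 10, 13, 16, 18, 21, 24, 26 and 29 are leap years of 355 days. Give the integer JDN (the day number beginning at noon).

In the Gregorian calendar the same day is 20 September 2238.
JDN 2451545 is 1 January 2000 CE (Gregorian); the target day is +87190 days from there, so JDN = 2538735.

2538735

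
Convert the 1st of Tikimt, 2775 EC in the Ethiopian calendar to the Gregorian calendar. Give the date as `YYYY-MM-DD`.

Both dates share Julian Day Number 2737454; in the Gregorian calendar that is 17 October 2782 CE.

2782-10-17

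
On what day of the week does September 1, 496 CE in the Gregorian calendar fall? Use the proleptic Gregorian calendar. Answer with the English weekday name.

Saturday

1902465 ≡ 5 (mod 7); counting from Monday = 0 gives Saturday.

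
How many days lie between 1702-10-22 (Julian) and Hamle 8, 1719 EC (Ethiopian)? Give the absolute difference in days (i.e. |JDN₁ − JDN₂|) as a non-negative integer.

9019

First date → JDN 2343008; second date → JDN 2352027.
The interval is |2343008 − 2352027| = 9019 days.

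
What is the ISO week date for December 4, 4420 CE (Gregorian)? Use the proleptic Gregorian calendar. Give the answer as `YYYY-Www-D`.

The weekday is Friday (ISO weekday 5).
That Friday belongs to ISO week 49 of ISO year 4420.

4420-W49-5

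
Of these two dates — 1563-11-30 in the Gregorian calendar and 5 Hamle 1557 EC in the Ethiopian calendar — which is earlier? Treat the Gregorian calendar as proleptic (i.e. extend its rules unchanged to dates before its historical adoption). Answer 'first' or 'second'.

First date → JDN 2292267; second date → JDN 2292854.
JDN 2292267 < JDN 2292854, so the first date is earlier.

first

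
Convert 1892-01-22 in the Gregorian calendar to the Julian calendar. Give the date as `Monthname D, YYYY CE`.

January 10, 1892 CE

For dates in this range the Gregorian date is 12 days ahead of the Julian.
22 January 1892 Gregorian − 12 days → 10 January 1892 Julian.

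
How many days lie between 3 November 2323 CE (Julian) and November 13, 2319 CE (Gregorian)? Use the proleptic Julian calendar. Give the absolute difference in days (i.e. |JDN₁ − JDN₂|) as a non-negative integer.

First date → JDN 2569840; second date → JDN 2568373.
The interval is |2569840 − 2568373| = 1467 days.

1467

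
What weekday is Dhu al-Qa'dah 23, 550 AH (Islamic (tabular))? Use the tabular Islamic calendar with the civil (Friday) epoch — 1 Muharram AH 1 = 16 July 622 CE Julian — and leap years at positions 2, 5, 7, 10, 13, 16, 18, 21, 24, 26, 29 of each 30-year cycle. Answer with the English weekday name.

Wednesday

This is JDN 2143304 (25 January 1156 Gregorian).
2143304 ≡ 2 (mod 7); counting from Monday = 0 gives Wednesday.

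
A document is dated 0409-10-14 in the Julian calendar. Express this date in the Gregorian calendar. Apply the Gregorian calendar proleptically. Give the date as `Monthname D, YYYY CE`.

October 15, 409 CE

The Julian–Gregorian offset here is 1 day (Julian trailing).
14 October 409 Julian + 1 day → 15 October 409 Gregorian.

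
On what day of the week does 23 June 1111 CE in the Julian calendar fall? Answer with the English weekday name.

Friday

In the proleptic Gregorian calendar this is 30 June 1111 (JDN 2127024).
Since JDN mod 7 = 4 (0 = Monday), the day is Friday.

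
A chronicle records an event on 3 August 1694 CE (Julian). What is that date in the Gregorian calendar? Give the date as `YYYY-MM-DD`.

1694-08-13

For dates in this range the Gregorian date is 10 days ahead of the Julian.
3 August 1694 Julian + 10 days → 13 August 1694 Gregorian.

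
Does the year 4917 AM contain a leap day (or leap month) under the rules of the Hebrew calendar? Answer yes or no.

no

Hebrew year 4917 is year 15 of its 19-year Metonic cycle; leap years are at positions 3, 6, 8, 11, 14, 17, 19, so it is a common year (12 months).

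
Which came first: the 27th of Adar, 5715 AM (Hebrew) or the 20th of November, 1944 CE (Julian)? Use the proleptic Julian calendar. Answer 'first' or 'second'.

second

The two dates have Julian Day Numbers 2435188 and 2431428 respectively.
Since 2431428 < 2435188, the second date comes first.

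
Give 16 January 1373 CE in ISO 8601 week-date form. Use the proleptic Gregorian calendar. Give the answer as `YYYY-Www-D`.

1373-W02-6

The weekday is Saturday (ISO weekday 6).
That Saturday belongs to ISO week 2 of ISO year 1373.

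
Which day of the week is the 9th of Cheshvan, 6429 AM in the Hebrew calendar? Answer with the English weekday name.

In the Gregorian calendar this is 5 November 2668 (JDN 2695836).
Since JDN mod 7 = 3 (0 = Monday), the day is Thursday.

Thursday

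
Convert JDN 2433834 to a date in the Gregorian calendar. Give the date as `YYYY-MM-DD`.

1951-07-06

Counting from JDN 2299161 = 15 Oct 1582 gives an offset of 134673 days.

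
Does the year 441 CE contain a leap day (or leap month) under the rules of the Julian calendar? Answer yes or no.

no

441 mod 4 = 1, so it is a common year in the Julian calendar.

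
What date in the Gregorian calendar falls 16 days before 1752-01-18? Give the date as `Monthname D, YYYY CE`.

January 2, 1752 CE

JDN of 1752-01-18 = 2360982.
2360982 − 16 = 2360966.
JDN 2360966 in the Gregorian calendar is January 2, 1752 CE.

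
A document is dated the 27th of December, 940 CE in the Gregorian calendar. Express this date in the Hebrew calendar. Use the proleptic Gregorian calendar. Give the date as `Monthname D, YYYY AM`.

Tevet 19, 4701 AM

Both dates share Julian Day Number 2064749; in the Hebrew calendar that is 19 Tevet 4701 AM.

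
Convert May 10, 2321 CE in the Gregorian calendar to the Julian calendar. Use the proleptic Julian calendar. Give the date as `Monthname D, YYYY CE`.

April 24, 2321 CE

The Julian–Gregorian offset here is 16 days (Julian trailing).
10 May 2321 Gregorian − 16 days → 24 April 2321 Julian.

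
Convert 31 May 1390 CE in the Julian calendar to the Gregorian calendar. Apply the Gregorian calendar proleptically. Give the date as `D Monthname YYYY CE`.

8 June 1390 CE

At this point the Julian calendar is 8 days behind the Gregorian.
31 May 1390 Julian + 8 days → 8 June 1390 Gregorian.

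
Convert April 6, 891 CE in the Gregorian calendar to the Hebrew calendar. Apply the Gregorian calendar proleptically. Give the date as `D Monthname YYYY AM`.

18 Nisan 4651 AM

Julian Day Number of the source date = 2046587.
Converting JDN 2046587 to the Hebrew calendar gives 18 Nisan 4651 AM.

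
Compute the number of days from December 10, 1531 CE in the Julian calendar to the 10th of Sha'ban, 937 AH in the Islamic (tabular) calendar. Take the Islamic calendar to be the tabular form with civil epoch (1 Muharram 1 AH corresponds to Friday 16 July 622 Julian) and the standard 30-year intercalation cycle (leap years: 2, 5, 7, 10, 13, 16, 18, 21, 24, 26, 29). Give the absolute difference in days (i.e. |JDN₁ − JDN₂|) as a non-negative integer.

256

First date → JDN 2280599; second date → JDN 2280343.
The interval is |2280599 − 2280343| = 256 days.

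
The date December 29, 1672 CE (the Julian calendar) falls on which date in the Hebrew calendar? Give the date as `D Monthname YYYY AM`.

Julian Day Number of the source date = 2332119.
Converting JDN 2332119 to the Hebrew calendar gives 20 Tevet 5433 AM.

20 Tevet 5433 AM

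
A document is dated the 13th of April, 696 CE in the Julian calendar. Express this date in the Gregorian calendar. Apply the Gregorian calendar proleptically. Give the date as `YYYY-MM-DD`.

The Julian–Gregorian offset here is 3 days (Julian trailing).
13 April 696 Julian + 3 days → 16 April 696 Gregorian.

0696-04-16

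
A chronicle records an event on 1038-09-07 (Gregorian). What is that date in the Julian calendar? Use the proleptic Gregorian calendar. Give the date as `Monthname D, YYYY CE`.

September 1, 1038 CE

The Julian–Gregorian offset here is 6 days (Julian trailing).
7 September 1038 Gregorian − 6 days → 1 September 1038 Julian.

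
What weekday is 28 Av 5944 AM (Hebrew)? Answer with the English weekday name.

This is JDN 2518967 (5 August 2184 Gregorian).
2518967 ≡ 3 (mod 7); counting from Monday = 0 gives Thursday.

Thursday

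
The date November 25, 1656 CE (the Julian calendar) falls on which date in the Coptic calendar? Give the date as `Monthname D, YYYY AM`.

Both dates share Julian Day Number 2326241; in the Coptic calendar that is 29 Hathor 1373 AM.

Hathor 29, 1373 AM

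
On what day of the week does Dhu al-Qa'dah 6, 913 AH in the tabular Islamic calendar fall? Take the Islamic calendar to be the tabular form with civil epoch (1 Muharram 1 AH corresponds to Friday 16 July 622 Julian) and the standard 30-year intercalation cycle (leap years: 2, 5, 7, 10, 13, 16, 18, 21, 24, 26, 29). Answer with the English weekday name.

Wednesday

In the proleptic Gregorian calendar this is 18 March 1508 (JDN 2271922).
Since JDN mod 7 = 2 (0 = Monday), the day is Wednesday.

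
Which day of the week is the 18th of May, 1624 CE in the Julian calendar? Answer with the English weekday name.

This is JDN 2314362 (28 May 1624 Gregorian).
2314362 ≡ 1 (mod 7); counting from Monday = 0 gives Tuesday.

Tuesday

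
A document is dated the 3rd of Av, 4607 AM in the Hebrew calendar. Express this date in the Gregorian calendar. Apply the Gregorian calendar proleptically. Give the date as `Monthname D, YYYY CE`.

July 24, 847 CE

Julian Day Number of the source date = 2030625.
Converting JDN 2030625 to the Gregorian calendar gives 24 July 847 CE.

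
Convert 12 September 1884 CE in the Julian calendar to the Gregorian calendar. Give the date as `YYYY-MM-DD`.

1884-09-24

At this point the Julian calendar is 12 days behind the Gregorian.
12 September 1884 Julian + 12 days → 24 September 1884 Gregorian.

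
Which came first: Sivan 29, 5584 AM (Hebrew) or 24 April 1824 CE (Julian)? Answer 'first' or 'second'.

The two dates have Julian Day Numbers 2387438 and 2387388 respectively.
Since 2387388 < 2387438, the second date comes first.

second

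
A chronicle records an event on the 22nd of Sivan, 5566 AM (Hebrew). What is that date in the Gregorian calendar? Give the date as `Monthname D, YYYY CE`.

Both dates share Julian Day Number 2380846; in the Gregorian calendar that is 8 June 1806 CE.

June 8, 1806 CE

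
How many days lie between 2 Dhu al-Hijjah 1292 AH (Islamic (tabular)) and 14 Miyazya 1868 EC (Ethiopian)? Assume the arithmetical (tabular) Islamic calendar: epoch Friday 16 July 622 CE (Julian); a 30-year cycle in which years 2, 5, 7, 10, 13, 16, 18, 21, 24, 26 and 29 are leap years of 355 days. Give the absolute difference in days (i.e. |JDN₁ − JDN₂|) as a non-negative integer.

First date → JDN 2406253; second date → JDN 2406366.
The interval is |2406253 − 2406366| = 113 days.

113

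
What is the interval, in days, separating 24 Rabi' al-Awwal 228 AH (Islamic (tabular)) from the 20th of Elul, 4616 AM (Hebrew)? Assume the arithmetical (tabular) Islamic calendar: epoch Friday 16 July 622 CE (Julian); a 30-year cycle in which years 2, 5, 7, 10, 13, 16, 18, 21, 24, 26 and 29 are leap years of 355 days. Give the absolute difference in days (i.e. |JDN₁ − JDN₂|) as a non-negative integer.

First date → JDN 2028963; second date → JDN 2033950.
The interval is |2028963 − 2033950| = 4987 days.

4987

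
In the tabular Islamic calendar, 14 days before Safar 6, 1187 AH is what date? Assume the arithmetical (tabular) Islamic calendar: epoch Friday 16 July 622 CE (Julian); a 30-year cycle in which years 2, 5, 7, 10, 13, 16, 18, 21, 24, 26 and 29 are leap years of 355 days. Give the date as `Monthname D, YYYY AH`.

JDN of Safar 6, 1187 AH = 2368754.
2368754 − 14 = 2368740.
JDN 2368740 in the tabular Islamic calendar is Muharram 22, 1187 AH.

Muharram 22, 1187 AH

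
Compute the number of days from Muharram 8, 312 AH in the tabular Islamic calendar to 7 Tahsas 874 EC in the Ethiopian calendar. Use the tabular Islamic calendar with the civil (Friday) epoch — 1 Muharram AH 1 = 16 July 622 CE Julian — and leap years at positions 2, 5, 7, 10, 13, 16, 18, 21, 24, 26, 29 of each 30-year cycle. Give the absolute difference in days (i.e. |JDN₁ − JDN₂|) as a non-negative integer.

15475

JDN of the first date = 2058655.
JDN of the second date = 2043180.
|2043180 − 2058655| = 15475.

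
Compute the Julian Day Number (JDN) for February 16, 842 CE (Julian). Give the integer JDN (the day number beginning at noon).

In the proleptic Gregorian calendar the same day is 20 February 842.
JDN 2400001 is 17 November 1858 CE (Gregorian), MJD 0; the target day is −371356 days from there, so JDN = 2028645.

2028645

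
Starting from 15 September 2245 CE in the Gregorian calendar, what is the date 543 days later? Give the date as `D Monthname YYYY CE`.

The starting date is JDN 2541287; 2541287 + 543 = 2541830.
JDN 2541830 corresponds to 12 March 2247 CE.

12 March 2247 CE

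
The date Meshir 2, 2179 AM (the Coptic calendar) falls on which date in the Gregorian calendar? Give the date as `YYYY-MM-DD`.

2463-02-12

Julian Day Number of the source date = 2620695.
Converting JDN 2620695 to the Gregorian calendar gives 12 February 2463 CE.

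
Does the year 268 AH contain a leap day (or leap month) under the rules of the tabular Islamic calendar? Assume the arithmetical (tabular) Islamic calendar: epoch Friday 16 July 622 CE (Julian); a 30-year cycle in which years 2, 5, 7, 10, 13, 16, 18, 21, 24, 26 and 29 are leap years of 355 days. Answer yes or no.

no

Year 268 AH is year 28 of its 30-year cycle; leap positions are 2, 5, 7, 10, 13, 16, 18, 21, 24, 26, 29, so it is a common year (354 days).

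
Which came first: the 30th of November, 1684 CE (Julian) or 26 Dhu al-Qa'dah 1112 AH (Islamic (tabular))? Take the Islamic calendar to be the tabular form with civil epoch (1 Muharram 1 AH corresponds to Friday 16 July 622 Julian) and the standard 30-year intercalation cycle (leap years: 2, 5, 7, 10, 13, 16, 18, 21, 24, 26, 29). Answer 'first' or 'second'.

first

First date → JDN 2336473; second date → JDN 2342461.
JDN 2336473 < JDN 2342461, so the first date is earlier.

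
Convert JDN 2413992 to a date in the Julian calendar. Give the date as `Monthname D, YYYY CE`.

February 24, 1897 CE

The Gregorian equivalent of JDN 2413992 is 8 March 1897.
In the Julian calendar that day is February 24, 1897 CE.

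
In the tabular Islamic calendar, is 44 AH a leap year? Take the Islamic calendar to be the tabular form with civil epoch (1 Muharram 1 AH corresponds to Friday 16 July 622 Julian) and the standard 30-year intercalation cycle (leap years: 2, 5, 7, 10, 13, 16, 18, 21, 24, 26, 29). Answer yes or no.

no

Year 44 AH is year 14 of its 30-year cycle; leap positions are 2, 5, 7, 10, 13, 16, 18, 21, 24, 26, 29, so it is a common year (354 days).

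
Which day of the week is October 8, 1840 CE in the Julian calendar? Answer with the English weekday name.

Tuesday

In the Gregorian calendar this is 20 October 1840 (JDN 2393399).
Since JDN mod 7 = 1 (0 = Monday), the day is Tuesday.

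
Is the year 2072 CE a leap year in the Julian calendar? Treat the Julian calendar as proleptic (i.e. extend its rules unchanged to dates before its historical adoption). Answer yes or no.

2072 mod 4 = 0, so it is a leap year in the Julian calendar.

yes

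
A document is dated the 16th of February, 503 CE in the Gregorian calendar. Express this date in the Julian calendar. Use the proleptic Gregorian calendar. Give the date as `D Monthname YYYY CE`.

The Julian–Gregorian offset here is 2 days (Julian trailing).
16 February 503 Gregorian − 2 days → 14 February 503 Julian.

14 February 503 CE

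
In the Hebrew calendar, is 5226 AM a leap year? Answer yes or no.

Hebrew year 5226 is year 1 of its 19-year Metonic cycle; leap years are at positions 3, 6, 8, 11, 14, 17, 19, so it is a common year (12 months).

no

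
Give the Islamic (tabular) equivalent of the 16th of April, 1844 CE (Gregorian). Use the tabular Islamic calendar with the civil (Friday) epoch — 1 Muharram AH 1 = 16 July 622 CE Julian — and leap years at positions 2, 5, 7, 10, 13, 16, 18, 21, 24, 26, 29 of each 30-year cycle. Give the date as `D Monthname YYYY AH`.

Julian Day Number of the source date = 2394673.
Converting JDN 2394673 to the tabular Islamic calendar gives 27 Rabi' al-Awwal 1260 AH.

27 Rabi' al-Awwal 1260 AH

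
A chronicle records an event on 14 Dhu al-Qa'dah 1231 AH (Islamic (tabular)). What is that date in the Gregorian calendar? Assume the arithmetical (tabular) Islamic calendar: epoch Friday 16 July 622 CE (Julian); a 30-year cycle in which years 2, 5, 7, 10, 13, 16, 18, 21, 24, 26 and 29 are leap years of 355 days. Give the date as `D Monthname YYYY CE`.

Both dates share Julian Day Number 2384619; in the Gregorian calendar that is 6 October 1816 CE.

6 October 1816 CE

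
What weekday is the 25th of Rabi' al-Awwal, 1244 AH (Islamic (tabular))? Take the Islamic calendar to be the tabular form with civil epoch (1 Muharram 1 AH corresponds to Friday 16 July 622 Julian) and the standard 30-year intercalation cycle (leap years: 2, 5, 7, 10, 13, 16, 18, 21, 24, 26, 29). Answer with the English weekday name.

In the Gregorian calendar this is 5 October 1828 (JDN 2389001).
JDN 2389001 mod 7 = 6, and JDN 0 was a Monday, so this is a Sunday.

Sunday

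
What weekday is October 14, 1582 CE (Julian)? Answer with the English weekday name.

This is JDN 2299170 (24 October 1582 Gregorian).
JDN 2299170 mod 7 = 6, and JDN 0 was a Monday, so this is a Sunday.

Sunday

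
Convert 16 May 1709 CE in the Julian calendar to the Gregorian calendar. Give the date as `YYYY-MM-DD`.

1709-05-27

For dates in this range the Gregorian date is 11 days ahead of the Julian.
16 May 1709 Julian + 11 days → 27 May 1709 Gregorian.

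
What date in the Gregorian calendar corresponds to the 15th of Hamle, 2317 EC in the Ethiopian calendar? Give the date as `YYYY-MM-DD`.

2325-07-25

Julian Day Number of the source date = 2570454.
Converting JDN 2570454 to the Gregorian calendar gives 25 July 2325 CE.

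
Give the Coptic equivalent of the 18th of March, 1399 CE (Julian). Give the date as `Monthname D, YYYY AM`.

Paremhat 22, 1115 AM

The source date corresponds to 26 March 1399 in the proleptic Gregorian calendar (JDN 2232119).
That day falls on 22 Paremhat 1115 AM in the Coptic calendar.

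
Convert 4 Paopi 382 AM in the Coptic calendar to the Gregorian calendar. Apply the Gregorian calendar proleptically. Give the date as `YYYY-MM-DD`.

0665-10-04

Both dates share Julian Day Number 1964223; in the Gregorian calendar that is 4 October 665 CE.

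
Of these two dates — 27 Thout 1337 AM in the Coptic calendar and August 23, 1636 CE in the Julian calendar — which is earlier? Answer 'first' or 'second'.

first

Converting both to JDN: 2313030 vs 2318842; the smaller is the first.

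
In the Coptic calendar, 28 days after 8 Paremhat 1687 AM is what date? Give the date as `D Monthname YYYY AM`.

The starting date is JDN 2441028; 2441028 + 28 = 2441056.
JDN 2441056 corresponds to 6 Parmouti 1687 AM.

6 Parmouti 1687 AM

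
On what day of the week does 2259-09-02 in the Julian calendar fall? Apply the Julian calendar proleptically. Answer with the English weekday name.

Saturday

In the Gregorian calendar this is 17 September 2259 (JDN 2546402).
JDN 2546402 mod 7 = 5, and JDN 0 was a Monday, so this is a Saturday.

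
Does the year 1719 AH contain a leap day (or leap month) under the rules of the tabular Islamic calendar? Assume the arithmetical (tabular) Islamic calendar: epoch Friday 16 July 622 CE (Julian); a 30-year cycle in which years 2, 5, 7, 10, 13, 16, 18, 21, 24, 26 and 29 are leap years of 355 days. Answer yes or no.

no

Year 1719 AH is year 9 of its 30-year cycle; leap positions are 2, 5, 7, 10, 13, 16, 18, 21, 24, 26, 29, so it is a common year (354 days).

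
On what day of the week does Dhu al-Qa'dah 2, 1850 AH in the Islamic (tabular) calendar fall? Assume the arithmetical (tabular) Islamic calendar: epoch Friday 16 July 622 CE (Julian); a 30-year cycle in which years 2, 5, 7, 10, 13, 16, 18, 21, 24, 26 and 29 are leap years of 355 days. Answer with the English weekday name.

Wednesday

Equivalently 19 April 2417 Gregorian, JDN 2603960.
JDN 2603960 mod 7 = 2, and JDN 0 was a Monday, so this is a Wednesday.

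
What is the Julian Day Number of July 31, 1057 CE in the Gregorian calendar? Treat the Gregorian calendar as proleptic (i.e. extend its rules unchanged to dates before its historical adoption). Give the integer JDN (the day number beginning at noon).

2107333

JDN 2400001 is 17 November 1858 CE (Gregorian), MJD 0; the target day is −292668 days from there, so JDN = 2107333.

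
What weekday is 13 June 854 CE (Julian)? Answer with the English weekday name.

Equivalently 17 June 854 Gregorian, JDN 2033145.
2033145 ≡ 2 (mod 7); counting from Monday = 0 gives Wednesday.

Wednesday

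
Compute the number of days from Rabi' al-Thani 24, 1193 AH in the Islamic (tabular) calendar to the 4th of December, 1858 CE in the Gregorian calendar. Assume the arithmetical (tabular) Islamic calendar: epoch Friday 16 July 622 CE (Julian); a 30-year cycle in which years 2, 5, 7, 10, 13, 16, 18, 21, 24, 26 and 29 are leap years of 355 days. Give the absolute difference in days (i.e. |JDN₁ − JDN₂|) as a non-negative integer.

JDN of the first date = 2370957.
JDN of the second date = 2400018.
|2400018 − 2370957| = 29061.

29061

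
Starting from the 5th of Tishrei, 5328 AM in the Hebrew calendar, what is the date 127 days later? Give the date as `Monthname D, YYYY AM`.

Shevat 13, 5328 AM

The starting date is JDN 2293655; 2293655 + 127 = 2293782.
JDN 2293782 corresponds to Shevat 13, 5328 AM.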